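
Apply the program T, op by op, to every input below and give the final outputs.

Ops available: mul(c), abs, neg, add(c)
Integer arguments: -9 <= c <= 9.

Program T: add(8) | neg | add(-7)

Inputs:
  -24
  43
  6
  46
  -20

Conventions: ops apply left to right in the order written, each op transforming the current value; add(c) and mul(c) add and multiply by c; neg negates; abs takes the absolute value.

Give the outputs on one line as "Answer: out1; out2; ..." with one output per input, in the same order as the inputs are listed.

9; -58; -21; -61; 5

Execution, op by op:
  -24 -> -16 -> 16 -> 9
  43 -> 51 -> -51 -> -58
  6 -> 14 -> -14 -> -21
  46 -> 54 -> -54 -> -61
  -20 -> -12 -> 12 -> 5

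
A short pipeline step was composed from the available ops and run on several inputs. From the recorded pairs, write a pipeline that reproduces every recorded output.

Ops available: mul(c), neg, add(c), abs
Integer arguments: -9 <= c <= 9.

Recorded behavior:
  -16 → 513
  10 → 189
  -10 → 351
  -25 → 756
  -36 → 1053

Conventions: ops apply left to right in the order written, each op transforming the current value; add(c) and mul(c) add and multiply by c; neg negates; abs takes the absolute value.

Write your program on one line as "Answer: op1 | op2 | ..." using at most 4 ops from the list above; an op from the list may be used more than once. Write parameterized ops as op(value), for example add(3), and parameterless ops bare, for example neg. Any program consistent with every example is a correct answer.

mul(-3) | add(9) | mul(-9) | abs

Check, running the answer program on each example:
  -16 -> 48 -> 57 -> -513 -> 513
  10 -> -30 -> -21 -> 189 -> 189
  -10 -> 30 -> 39 -> -351 -> 351
  -25 -> 75 -> 84 -> -756 -> 756
  -36 -> 108 -> 117 -> -1053 -> 1053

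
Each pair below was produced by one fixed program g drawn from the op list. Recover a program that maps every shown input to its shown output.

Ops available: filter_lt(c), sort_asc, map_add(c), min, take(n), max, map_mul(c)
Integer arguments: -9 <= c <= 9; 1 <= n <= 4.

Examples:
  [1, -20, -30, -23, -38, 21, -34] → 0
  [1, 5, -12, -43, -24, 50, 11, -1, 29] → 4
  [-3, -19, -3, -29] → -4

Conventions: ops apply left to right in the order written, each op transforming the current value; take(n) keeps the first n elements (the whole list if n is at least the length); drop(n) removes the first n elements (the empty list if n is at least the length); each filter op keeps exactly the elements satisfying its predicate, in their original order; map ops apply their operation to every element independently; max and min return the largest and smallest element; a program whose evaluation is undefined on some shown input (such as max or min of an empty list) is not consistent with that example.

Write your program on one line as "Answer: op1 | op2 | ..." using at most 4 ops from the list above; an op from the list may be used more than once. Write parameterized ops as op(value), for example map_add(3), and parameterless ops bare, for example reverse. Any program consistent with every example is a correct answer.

take(2) | map_add(-1) | max

Check, running the answer program on each example:
  [1, -20, -30, -23, -38, 21, -34] -> [1, -20] -> [0, -21] -> 0
  [1, 5, -12, -43, -24, 50, 11, -1, 29] -> [1, 5] -> [0, 4] -> 4
  [-3, -19, -3, -29] -> [-3, -19] -> [-4, -20] -> -4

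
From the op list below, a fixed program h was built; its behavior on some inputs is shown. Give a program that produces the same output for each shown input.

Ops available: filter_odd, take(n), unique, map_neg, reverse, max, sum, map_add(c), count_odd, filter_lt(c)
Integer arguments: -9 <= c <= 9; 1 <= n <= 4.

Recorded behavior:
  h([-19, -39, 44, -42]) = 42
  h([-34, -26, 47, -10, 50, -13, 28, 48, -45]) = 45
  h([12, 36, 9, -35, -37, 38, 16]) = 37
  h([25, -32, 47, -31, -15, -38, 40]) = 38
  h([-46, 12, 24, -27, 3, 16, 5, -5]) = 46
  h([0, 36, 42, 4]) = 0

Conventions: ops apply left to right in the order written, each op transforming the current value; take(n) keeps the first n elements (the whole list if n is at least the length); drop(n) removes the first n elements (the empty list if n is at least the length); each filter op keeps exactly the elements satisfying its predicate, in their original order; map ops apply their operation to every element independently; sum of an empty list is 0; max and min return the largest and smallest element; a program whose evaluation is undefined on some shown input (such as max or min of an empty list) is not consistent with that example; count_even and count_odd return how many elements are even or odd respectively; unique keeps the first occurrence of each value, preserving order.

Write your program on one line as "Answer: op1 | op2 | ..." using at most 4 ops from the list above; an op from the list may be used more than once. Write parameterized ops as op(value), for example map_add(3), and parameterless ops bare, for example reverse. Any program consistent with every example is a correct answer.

reverse | map_neg | max

Check, running the answer program on each example:
  [-19, -39, 44, -42] -> [-42, 44, -39, -19] -> [42, -44, 39, 19] -> 42
  [-34, -26, 47, -10, 50, -13, 28, 48, -45] -> [-45, 48, 28, -13, 50, -10, 47, -26, -34] -> [45, -48, -28, 13, -50, 10, -47, 26, 34] -> 45
  [12, 36, 9, -35, -37, 38, 16] -> [16, 38, -37, -35, 9, 36, 12] -> [-16, -38, 37, 35, -9, -36, -12] -> 37
  [25, -32, 47, -31, -15, -38, 40] -> [40, -38, -15, -31, 47, -32, 25] -> [-40, 38, 15, 31, -47, 32, -25] -> 38
  [-46, 12, 24, -27, 3, 16, 5, -5] -> [-5, 5, 16, 3, -27, 24, 12, -46] -> [5, -5, -16, -3, 27, -24, -12, 46] -> 46
  [0, 36, 42, 4] -> [4, 42, 36, 0] -> [-4, -42, -36, 0] -> 0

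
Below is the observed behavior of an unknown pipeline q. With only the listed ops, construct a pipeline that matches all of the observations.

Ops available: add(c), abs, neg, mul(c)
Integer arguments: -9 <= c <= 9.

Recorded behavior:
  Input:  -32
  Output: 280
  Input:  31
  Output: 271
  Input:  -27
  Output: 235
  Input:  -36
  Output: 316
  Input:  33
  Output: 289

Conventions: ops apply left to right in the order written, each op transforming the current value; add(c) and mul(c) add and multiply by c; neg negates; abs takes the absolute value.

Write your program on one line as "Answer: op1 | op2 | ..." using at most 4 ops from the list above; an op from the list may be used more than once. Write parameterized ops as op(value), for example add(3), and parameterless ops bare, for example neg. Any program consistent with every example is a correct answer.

abs | mul(-9) | add(8) | neg

Check, running the answer program on each example:
  -32 -> 32 -> -288 -> -280 -> 280
  31 -> 31 -> -279 -> -271 -> 271
  -27 -> 27 -> -243 -> -235 -> 235
  -36 -> 36 -> -324 -> -316 -> 316
  33 -> 33 -> -297 -> -289 -> 289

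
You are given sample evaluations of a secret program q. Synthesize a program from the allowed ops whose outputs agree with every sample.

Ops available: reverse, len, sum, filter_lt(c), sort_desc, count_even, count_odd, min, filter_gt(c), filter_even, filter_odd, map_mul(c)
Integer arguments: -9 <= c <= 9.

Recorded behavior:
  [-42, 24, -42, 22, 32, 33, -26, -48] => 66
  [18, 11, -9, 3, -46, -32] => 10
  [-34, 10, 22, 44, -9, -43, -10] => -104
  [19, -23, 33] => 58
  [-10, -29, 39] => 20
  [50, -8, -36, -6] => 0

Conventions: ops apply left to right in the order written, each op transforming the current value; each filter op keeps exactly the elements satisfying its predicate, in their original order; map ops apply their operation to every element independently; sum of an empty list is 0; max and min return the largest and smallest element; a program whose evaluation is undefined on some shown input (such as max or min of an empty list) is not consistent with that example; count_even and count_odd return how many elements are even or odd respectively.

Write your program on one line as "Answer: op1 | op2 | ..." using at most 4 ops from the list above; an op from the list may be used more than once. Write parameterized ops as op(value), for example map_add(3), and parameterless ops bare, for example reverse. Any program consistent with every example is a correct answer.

filter_odd | map_mul(2) | sum

Check, running the answer program on each example:
  [-42, 24, -42, 22, 32, 33, -26, -48] -> [33] -> [66] -> 66
  [18, 11, -9, 3, -46, -32] -> [11, -9, 3] -> [22, -18, 6] -> 10
  [-34, 10, 22, 44, -9, -43, -10] -> [-9, -43] -> [-18, -86] -> -104
  [19, -23, 33] -> [19, -23, 33] -> [38, -46, 66] -> 58
  [-10, -29, 39] -> [-29, 39] -> [-58, 78] -> 20
  [50, -8, -36, -6] -> [] -> [] -> 0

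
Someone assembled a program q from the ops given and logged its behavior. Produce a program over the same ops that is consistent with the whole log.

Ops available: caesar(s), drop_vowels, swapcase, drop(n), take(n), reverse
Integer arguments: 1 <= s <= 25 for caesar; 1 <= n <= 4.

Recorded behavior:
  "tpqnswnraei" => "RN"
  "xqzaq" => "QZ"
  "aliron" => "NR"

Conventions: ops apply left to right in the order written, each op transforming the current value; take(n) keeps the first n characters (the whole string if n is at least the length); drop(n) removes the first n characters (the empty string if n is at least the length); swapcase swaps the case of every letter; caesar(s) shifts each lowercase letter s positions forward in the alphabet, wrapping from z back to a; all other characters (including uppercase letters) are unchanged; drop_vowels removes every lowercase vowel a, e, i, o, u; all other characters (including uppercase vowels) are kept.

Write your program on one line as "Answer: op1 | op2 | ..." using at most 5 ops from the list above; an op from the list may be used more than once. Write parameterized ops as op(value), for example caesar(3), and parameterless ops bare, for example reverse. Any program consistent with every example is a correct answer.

reverse | drop_vowels | take(4) | take(2) | swapcase

Check, running the answer program on each example:
  "tpqnswnraei" -> "iearnwsnqpt" -> "rnwsnqpt" -> "rnws" -> "rn" -> "RN"
  "xqzaq" -> "qazqx" -> "qzqx" -> "qzqx" -> "qz" -> "QZ"
  "aliron" -> "norila" -> "nrl" -> "nrl" -> "nr" -> "NR"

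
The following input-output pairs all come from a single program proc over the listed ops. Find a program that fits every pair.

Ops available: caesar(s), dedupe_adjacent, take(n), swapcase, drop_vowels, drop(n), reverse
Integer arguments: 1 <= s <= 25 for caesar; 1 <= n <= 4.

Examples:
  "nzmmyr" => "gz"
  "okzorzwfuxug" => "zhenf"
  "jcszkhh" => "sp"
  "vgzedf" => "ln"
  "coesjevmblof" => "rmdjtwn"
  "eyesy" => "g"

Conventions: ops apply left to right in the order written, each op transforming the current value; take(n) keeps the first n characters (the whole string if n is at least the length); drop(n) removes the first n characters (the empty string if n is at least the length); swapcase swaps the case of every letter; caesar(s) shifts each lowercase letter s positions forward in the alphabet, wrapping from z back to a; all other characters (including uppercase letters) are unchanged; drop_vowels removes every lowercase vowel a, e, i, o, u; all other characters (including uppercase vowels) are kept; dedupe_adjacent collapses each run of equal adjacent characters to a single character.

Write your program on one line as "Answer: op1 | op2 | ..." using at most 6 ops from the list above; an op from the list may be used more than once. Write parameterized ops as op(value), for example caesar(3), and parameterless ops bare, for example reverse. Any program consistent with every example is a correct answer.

caesar(14) | drop(4) | drop_vowels | dedupe_adjacent | caesar(20)

Check, running the answer program on each example:
  "nzmmyr" -> "bnaamf" -> "mf" -> "mf" -> "mf" -> "gz"
  "okzorzwfuxug" -> "cyncfnktiliu" -> "fnktiliu" -> "fnktl" -> "fnktl" -> "zhenf"
  "jcszkhh" -> "xqgnyvv" -> "yvv" -> "yvv" -> "yv" -> "sp"
  "vgzedf" -> "junsrt" -> "rt" -> "rt" -> "rt" -> "ln"
  "coesjevmblof" -> "qcsgxsjapzct" -> "xsjapzct" -> "xsjpzct" -> "xsjpzct" -> "rmdjtwn"
  "eyesy" -> "smsgm" -> "m" -> "m" -> "m" -> "g"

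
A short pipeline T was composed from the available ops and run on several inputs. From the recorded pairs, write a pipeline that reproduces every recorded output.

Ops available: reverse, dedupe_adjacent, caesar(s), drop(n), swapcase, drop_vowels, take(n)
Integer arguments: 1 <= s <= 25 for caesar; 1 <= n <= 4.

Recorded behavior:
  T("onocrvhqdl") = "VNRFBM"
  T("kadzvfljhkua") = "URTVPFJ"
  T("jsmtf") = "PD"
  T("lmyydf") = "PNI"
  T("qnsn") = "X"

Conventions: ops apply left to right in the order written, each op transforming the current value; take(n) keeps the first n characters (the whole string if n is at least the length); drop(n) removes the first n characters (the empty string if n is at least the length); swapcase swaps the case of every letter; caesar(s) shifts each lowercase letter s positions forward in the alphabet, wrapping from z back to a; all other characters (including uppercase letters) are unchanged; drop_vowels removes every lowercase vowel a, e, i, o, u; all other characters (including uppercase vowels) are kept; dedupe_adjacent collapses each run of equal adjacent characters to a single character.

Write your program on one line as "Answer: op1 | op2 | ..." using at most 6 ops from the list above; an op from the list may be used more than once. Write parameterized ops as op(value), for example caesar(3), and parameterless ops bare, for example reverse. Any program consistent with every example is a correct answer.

caesar(14) | drop(3) | drop_vowels | caesar(22) | reverse | swapcase

Check, running the answer program on each example:
  "onocrvhqdl" -> "cbcqfjverz" -> "qfjverz" -> "qfjvrz" -> "mbfrnv" -> "vnrfbm" -> "VNRFBM"
  "kadzvfljhkua" -> "yornjtzxvyio" -> "njtzxvyio" -> "njtzxvy" -> "jfpvtru" -> "urtvpfj" -> "URTVPFJ"
  "jsmtf" -> "xgaht" -> "ht" -> "ht" -> "dp" -> "pd" -> "PD"
  "lmyydf" -> "zammrt" -> "mrt" -> "mrt" -> "inp" -> "pni" -> "PNI"
  "qnsn" -> "ebgb" -> "b" -> "b" -> "x" -> "x" -> "X"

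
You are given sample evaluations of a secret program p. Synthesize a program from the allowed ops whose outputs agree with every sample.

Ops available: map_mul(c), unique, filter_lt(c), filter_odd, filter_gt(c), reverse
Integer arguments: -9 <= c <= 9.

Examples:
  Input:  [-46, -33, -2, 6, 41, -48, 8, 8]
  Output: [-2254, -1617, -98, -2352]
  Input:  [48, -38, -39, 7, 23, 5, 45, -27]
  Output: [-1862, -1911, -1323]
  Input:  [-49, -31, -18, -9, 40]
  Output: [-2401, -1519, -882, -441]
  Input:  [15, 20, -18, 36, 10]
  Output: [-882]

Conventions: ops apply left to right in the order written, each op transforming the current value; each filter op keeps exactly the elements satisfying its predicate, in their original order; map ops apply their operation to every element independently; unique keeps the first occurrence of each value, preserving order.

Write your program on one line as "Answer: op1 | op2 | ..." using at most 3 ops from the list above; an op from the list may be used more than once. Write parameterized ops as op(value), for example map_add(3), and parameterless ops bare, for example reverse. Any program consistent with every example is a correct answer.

map_mul(7) | map_mul(7) | filter_lt(6)

Check, running the answer program on each example:
  [-46, -33, -2, 6, 41, -48, 8, 8] -> [-322, -231, -14, 42, 287, -336, 56, 56] -> [-2254, -1617, -98, 294, 2009, -2352, 392, 392] -> [-2254, -1617, -98, -2352]
  [48, -38, -39, 7, 23, 5, 45, -27] -> [336, -266, -273, 49, 161, 35, 315, -189] -> [2352, -1862, -1911, 343, 1127, 245, 2205, -1323] -> [-1862, -1911, -1323]
  [-49, -31, -18, -9, 40] -> [-343, -217, -126, -63, 280] -> [-2401, -1519, -882, -441, 1960] -> [-2401, -1519, -882, -441]
  [15, 20, -18, 36, 10] -> [105, 140, -126, 252, 70] -> [735, 980, -882, 1764, 490] -> [-882]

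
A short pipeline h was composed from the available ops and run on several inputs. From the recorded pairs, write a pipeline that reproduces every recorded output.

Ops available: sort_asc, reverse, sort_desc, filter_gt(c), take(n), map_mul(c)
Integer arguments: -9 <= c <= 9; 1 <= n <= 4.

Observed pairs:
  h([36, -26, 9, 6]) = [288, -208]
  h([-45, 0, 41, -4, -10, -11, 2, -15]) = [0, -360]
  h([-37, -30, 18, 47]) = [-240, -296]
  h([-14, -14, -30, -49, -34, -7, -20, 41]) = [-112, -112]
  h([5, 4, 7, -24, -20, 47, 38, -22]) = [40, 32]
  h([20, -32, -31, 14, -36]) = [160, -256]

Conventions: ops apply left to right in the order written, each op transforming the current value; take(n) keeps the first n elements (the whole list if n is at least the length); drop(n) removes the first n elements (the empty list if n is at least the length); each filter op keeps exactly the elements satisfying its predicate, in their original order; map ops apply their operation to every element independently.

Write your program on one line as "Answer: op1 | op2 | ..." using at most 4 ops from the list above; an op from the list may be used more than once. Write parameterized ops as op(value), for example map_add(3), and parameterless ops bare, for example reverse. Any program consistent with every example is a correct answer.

map_mul(8) | take(2) | sort_desc

Check, running the answer program on each example:
  [36, -26, 9, 6] -> [288, -208, 72, 48] -> [288, -208] -> [288, -208]
  [-45, 0, 41, -4, -10, -11, 2, -15] -> [-360, 0, 328, -32, -80, -88, 16, -120] -> [-360, 0] -> [0, -360]
  [-37, -30, 18, 47] -> [-296, -240, 144, 376] -> [-296, -240] -> [-240, -296]
  [-14, -14, -30, -49, -34, -7, -20, 41] -> [-112, -112, -240, -392, -272, -56, -160, 328] -> [-112, -112] -> [-112, -112]
  [5, 4, 7, -24, -20, 47, 38, -22] -> [40, 32, 56, -192, -160, 376, 304, -176] -> [40, 32] -> [40, 32]
  [20, -32, -31, 14, -36] -> [160, -256, -248, 112, -288] -> [160, -256] -> [160, -256]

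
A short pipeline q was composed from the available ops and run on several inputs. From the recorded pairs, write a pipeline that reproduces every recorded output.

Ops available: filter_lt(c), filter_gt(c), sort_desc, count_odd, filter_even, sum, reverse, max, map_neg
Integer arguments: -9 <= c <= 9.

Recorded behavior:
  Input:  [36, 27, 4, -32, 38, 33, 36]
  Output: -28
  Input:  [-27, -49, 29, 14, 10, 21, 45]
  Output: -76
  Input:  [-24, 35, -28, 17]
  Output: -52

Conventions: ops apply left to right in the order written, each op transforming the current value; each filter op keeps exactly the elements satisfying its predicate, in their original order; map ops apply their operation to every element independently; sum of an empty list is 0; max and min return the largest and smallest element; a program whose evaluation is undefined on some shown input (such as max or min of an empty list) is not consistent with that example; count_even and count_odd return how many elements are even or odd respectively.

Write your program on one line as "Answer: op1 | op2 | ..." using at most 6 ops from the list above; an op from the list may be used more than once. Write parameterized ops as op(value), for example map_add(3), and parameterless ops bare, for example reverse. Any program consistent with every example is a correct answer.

filter_lt(9) | map_neg | reverse | map_neg | sum

Check, running the answer program on each example:
  [36, 27, 4, -32, 38, 33, 36] -> [4, -32] -> [-4, 32] -> [32, -4] -> [-32, 4] -> -28
  [-27, -49, 29, 14, 10, 21, 45] -> [-27, -49] -> [27, 49] -> [49, 27] -> [-49, -27] -> -76
  [-24, 35, -28, 17] -> [-24, -28] -> [24, 28] -> [28, 24] -> [-28, -24] -> -52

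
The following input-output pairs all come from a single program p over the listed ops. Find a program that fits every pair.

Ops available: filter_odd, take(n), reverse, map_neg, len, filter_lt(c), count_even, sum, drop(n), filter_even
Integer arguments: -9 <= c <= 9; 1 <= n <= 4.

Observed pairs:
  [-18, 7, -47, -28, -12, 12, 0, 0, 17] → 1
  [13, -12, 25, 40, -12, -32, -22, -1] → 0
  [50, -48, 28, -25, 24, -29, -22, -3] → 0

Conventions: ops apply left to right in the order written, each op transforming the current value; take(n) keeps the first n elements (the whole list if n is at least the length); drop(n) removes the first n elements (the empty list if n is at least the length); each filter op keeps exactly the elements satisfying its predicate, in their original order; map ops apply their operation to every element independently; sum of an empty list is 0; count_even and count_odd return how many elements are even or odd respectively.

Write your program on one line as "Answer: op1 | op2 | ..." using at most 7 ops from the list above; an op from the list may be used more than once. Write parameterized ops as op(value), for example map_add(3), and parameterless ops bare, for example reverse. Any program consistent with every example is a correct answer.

filter_even | drop(2) | reverse | drop(3) | map_neg | len

Check, running the answer program on each example:
  [-18, 7, -47, -28, -12, 12, 0, 0, 17] -> [-18, -28, -12, 12, 0, 0] -> [-12, 12, 0, 0] -> [0, 0, 12, -12] -> [-12] -> [12] -> 1
  [13, -12, 25, 40, -12, -32, -22, -1] -> [-12, 40, -12, -32, -22] -> [-12, -32, -22] -> [-22, -32, -12] -> [] -> [] -> 0
  [50, -48, 28, -25, 24, -29, -22, -3] -> [50, -48, 28, 24, -22] -> [28, 24, -22] -> [-22, 24, 28] -> [] -> [] -> 0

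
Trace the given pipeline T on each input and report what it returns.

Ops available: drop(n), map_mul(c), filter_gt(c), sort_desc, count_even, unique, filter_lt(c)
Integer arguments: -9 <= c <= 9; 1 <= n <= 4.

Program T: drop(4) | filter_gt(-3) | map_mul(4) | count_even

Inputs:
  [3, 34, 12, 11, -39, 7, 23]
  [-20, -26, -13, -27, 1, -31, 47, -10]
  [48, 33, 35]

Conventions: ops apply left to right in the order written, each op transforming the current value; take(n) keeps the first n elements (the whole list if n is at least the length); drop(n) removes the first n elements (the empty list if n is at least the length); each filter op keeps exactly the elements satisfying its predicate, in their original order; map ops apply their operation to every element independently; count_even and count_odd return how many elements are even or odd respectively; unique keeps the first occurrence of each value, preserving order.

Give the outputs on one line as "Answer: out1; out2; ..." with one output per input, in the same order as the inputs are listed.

2; 2; 0

Execution, op by op:
  [3, 34, 12, 11, -39, 7, 23] -> [-39, 7, 23] -> [7, 23] -> [28, 92] -> 2
  [-20, -26, -13, -27, 1, -31, 47, -10] -> [1, -31, 47, -10] -> [1, 47] -> [4, 188] -> 2
  [48, 33, 35] -> [] -> [] -> [] -> 0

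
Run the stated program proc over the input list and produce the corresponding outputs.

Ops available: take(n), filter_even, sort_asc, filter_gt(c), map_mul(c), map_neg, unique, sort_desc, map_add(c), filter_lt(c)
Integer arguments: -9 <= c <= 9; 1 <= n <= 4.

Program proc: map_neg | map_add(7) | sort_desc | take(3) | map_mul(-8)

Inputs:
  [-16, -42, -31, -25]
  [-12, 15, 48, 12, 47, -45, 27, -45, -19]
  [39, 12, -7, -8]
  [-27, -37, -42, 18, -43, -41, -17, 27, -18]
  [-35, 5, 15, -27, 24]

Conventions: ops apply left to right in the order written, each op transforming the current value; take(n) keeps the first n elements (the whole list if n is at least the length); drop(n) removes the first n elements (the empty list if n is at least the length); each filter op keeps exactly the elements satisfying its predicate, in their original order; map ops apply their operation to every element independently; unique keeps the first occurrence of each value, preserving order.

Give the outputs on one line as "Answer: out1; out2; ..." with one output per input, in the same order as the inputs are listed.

Execution, op by op:
  [-16, -42, -31, -25] -> [16, 42, 31, 25] -> [23, 49, 38, 32] -> [49, 38, 32, 23] -> [49, 38, 32] -> [-392, -304, -256]
  [-12, 15, 48, 12, 47, -45, 27, -45, -19] -> [12, -15, -48, -12, -47, 45, -27, 45, 19] -> [19, -8, -41, -5, -40, 52, -20, 52, 26] -> [52, 52, 26, 19, -5, -8, -20, -40, -41] -> [52, 52, 26] -> [-416, -416, -208]
  [39, 12, -7, -8] -> [-39, -12, 7, 8] -> [-32, -5, 14, 15] -> [15, 14, -5, -32] -> [15, 14, -5] -> [-120, -112, 40]
  [-27, -37, -42, 18, -43, -41, -17, 27, -18] -> [27, 37, 42, -18, 43, 41, 17, -27, 18] -> [34, 44, 49, -11, 50, 48, 24, -20, 25] -> [50, 49, 48, 44, 34, 25, 24, -11, -20] -> [50, 49, 48] -> [-400, -392, -384]
  [-35, 5, 15, -27, 24] -> [35, -5, -15, 27, -24] -> [42, 2, -8, 34, -17] -> [42, 34, 2, -8, -17] -> [42, 34, 2] -> [-336, -272, -16]

[-392, -304, -256]; [-416, -416, -208]; [-120, -112, 40]; [-400, -392, -384]; [-336, -272, -16]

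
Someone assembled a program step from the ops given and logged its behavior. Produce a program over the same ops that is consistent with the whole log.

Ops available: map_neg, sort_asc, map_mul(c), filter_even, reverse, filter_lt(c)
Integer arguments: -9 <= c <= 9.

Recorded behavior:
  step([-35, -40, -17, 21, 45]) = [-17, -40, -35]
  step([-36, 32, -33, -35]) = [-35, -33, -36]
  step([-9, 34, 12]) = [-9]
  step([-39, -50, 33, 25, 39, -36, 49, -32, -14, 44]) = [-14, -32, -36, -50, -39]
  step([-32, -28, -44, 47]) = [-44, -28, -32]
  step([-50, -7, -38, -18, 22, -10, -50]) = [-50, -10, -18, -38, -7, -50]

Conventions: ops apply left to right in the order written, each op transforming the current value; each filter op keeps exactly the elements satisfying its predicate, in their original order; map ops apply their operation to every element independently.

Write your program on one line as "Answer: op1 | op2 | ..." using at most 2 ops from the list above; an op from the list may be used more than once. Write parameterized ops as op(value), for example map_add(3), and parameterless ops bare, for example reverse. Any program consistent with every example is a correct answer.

filter_lt(7) | reverse

Check, running the answer program on each example:
  [-35, -40, -17, 21, 45] -> [-35, -40, -17] -> [-17, -40, -35]
  [-36, 32, -33, -35] -> [-36, -33, -35] -> [-35, -33, -36]
  [-9, 34, 12] -> [-9] -> [-9]
  [-39, -50, 33, 25, 39, -36, 49, -32, -14, 44] -> [-39, -50, -36, -32, -14] -> [-14, -32, -36, -50, -39]
  [-32, -28, -44, 47] -> [-32, -28, -44] -> [-44, -28, -32]
  [-50, -7, -38, -18, 22, -10, -50] -> [-50, -7, -38, -18, -10, -50] -> [-50, -10, -18, -38, -7, -50]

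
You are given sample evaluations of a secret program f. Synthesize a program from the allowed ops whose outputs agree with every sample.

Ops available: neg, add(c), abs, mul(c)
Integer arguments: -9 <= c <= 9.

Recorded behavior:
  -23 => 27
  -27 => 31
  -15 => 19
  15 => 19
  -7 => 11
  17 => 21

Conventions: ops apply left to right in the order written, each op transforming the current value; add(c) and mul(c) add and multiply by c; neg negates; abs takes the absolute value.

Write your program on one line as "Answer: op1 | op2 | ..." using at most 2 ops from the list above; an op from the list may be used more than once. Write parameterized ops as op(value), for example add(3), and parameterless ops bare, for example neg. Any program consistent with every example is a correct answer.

abs | add(4)

Check, running the answer program on each example:
  -23 -> 23 -> 27
  -27 -> 27 -> 31
  -15 -> 15 -> 19
  15 -> 15 -> 19
  -7 -> 7 -> 11
  17 -> 17 -> 21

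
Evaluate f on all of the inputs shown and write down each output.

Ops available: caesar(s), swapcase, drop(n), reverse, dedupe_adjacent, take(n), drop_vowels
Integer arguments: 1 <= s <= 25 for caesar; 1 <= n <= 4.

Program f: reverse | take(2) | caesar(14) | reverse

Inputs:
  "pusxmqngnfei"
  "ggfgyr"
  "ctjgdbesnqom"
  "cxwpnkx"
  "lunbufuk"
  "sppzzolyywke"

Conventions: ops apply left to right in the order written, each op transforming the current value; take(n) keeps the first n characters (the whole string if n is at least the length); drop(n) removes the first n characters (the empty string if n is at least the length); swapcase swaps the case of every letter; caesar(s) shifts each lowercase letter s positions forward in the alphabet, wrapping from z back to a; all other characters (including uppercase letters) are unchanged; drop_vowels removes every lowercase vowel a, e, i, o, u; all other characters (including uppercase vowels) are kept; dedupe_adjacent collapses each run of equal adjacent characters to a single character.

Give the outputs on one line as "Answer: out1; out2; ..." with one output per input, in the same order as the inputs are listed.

"sw"; "mf"; "ca"; "yl"; "iy"; "ys"

Execution, op by op:
  "pusxmqngnfei" -> "iefngnqmxsup" -> "ie" -> "ws" -> "sw"
  "ggfgyr" -> "rygfgg" -> "ry" -> "fm" -> "mf"
  "ctjgdbesnqom" -> "moqnsebdgjtc" -> "mo" -> "ac" -> "ca"
  "cxwpnkx" -> "xknpwxc" -> "xk" -> "ly" -> "yl"
  "lunbufuk" -> "kufubnul" -> "ku" -> "yi" -> "iy"
  "sppzzolyywke" -> "ekwyylozzpps" -> "ek" -> "sy" -> "ys"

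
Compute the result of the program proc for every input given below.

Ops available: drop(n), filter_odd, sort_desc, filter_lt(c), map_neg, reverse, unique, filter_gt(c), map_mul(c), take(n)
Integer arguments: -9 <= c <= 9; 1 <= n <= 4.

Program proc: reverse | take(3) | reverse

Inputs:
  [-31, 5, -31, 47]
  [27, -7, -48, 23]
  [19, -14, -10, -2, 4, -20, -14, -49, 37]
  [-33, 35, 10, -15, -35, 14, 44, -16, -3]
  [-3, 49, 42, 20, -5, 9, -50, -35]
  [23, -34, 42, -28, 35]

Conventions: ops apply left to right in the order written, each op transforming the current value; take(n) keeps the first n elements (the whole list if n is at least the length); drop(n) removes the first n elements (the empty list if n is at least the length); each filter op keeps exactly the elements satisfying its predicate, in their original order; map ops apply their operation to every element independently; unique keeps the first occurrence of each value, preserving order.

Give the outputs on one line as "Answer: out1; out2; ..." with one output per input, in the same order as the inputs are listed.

Execution, op by op:
  [-31, 5, -31, 47] -> [47, -31, 5, -31] -> [47, -31, 5] -> [5, -31, 47]
  [27, -7, -48, 23] -> [23, -48, -7, 27] -> [23, -48, -7] -> [-7, -48, 23]
  [19, -14, -10, -2, 4, -20, -14, -49, 37] -> [37, -49, -14, -20, 4, -2, -10, -14, 19] -> [37, -49, -14] -> [-14, -49, 37]
  [-33, 35, 10, -15, -35, 14, 44, -16, -3] -> [-3, -16, 44, 14, -35, -15, 10, 35, -33] -> [-3, -16, 44] -> [44, -16, -3]
  [-3, 49, 42, 20, -5, 9, -50, -35] -> [-35, -50, 9, -5, 20, 42, 49, -3] -> [-35, -50, 9] -> [9, -50, -35]
  [23, -34, 42, -28, 35] -> [35, -28, 42, -34, 23] -> [35, -28, 42] -> [42, -28, 35]

[5, -31, 47]; [-7, -48, 23]; [-14, -49, 37]; [44, -16, -3]; [9, -50, -35]; [42, -28, 35]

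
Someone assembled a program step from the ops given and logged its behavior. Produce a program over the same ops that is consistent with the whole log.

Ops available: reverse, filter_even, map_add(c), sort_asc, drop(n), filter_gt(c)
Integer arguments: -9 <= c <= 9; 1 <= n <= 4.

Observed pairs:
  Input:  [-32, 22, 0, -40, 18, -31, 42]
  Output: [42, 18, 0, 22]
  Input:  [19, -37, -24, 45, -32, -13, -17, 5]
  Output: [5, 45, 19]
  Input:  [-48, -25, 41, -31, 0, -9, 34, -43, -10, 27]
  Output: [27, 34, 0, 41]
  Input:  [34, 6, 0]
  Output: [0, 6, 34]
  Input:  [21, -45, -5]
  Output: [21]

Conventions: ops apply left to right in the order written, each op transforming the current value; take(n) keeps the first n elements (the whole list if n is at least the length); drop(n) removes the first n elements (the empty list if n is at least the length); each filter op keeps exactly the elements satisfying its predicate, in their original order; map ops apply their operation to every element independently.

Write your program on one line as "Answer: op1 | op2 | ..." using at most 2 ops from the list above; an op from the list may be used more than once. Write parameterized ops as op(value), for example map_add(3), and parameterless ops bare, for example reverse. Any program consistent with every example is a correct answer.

reverse | filter_gt(-4)

Check, running the answer program on each example:
  [-32, 22, 0, -40, 18, -31, 42] -> [42, -31, 18, -40, 0, 22, -32] -> [42, 18, 0, 22]
  [19, -37, -24, 45, -32, -13, -17, 5] -> [5, -17, -13, -32, 45, -24, -37, 19] -> [5, 45, 19]
  [-48, -25, 41, -31, 0, -9, 34, -43, -10, 27] -> [27, -10, -43, 34, -9, 0, -31, 41, -25, -48] -> [27, 34, 0, 41]
  [34, 6, 0] -> [0, 6, 34] -> [0, 6, 34]
  [21, -45, -5] -> [-5, -45, 21] -> [21]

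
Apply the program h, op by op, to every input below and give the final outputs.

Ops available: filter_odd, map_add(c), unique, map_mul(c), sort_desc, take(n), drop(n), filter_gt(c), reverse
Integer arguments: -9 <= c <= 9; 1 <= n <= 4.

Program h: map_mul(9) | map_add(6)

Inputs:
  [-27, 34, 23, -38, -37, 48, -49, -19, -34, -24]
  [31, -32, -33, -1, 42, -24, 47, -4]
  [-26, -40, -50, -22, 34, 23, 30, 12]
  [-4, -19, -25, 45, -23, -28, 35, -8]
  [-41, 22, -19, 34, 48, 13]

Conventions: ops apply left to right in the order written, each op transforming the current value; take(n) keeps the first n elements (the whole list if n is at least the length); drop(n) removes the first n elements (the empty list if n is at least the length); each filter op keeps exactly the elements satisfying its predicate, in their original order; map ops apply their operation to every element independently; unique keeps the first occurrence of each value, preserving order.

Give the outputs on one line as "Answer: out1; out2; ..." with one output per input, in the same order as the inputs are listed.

[-237, 312, 213, -336, -327, 438, -435, -165, -300, -210]; [285, -282, -291, -3, 384, -210, 429, -30]; [-228, -354, -444, -192, 312, 213, 276, 114]; [-30, -165, -219, 411, -201, -246, 321, -66]; [-363, 204, -165, 312, 438, 123]

Execution, op by op:
  [-27, 34, 23, -38, -37, 48, -49, -19, -34, -24] -> [-243, 306, 207, -342, -333, 432, -441, -171, -306, -216] -> [-237, 312, 213, -336, -327, 438, -435, -165, -300, -210]
  [31, -32, -33, -1, 42, -24, 47, -4] -> [279, -288, -297, -9, 378, -216, 423, -36] -> [285, -282, -291, -3, 384, -210, 429, -30]
  [-26, -40, -50, -22, 34, 23, 30, 12] -> [-234, -360, -450, -198, 306, 207, 270, 108] -> [-228, -354, -444, -192, 312, 213, 276, 114]
  [-4, -19, -25, 45, -23, -28, 35, -8] -> [-36, -171, -225, 405, -207, -252, 315, -72] -> [-30, -165, -219, 411, -201, -246, 321, -66]
  [-41, 22, -19, 34, 48, 13] -> [-369, 198, -171, 306, 432, 117] -> [-363, 204, -165, 312, 438, 123]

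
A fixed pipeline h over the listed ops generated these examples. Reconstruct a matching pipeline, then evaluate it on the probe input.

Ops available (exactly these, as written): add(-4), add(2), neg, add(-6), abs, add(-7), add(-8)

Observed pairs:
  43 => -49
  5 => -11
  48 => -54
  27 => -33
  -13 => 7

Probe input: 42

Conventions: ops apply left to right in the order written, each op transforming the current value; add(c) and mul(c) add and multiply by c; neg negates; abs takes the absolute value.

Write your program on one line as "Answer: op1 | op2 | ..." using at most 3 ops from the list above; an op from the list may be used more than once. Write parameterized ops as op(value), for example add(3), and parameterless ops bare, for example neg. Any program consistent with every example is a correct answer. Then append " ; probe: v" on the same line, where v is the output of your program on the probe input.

neg | add(2) | add(-8) ; probe: -48

Check, running the answer program on each example:
  43 -> -43 -> -41 -> -49
  5 -> -5 -> -3 -> -11
  48 -> -48 -> -46 -> -54
  27 -> -27 -> -25 -> -33
  -13 -> 13 -> 15 -> 7
  probe: 42 -> -42 -> -40 -> -48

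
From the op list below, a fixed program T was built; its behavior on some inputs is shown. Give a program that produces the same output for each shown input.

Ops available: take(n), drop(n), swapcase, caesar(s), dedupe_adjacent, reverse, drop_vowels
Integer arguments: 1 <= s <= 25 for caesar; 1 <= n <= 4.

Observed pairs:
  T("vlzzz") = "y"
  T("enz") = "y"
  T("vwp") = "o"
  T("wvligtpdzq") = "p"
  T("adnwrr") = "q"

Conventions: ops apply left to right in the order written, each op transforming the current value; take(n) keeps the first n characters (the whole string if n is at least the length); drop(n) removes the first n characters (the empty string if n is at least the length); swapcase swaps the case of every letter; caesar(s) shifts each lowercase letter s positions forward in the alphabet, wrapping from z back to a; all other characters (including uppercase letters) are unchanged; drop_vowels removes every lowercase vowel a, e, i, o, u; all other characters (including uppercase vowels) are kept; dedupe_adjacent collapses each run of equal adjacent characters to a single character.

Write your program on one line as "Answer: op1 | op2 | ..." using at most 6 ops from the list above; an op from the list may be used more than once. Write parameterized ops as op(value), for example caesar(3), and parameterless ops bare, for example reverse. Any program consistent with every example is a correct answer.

caesar(18) | caesar(24) | reverse | dedupe_adjacent | caesar(9) | take(1)

Check, running the answer program on each example:
  "vlzzz" -> "ndrrr" -> "lbppp" -> "pppbl" -> "pbl" -> "yku" -> "y"
  "enz" -> "wfr" -> "udp" -> "pdu" -> "pdu" -> "ymd" -> "y"
  "vwp" -> "noh" -> "lmf" -> "fml" -> "fml" -> "ovu" -> "o"
  "wvligtpdzq" -> "ondaylhvri" -> "mlbywjftpg" -> "gptfjwyblm" -> "gptfjwyblm" -> "pycosfhkuv" -> "p"
  "adnwrr" -> "svfojj" -> "qtdmhh" -> "hhmdtq" -> "hmdtq" -> "qvmcz" -> "q"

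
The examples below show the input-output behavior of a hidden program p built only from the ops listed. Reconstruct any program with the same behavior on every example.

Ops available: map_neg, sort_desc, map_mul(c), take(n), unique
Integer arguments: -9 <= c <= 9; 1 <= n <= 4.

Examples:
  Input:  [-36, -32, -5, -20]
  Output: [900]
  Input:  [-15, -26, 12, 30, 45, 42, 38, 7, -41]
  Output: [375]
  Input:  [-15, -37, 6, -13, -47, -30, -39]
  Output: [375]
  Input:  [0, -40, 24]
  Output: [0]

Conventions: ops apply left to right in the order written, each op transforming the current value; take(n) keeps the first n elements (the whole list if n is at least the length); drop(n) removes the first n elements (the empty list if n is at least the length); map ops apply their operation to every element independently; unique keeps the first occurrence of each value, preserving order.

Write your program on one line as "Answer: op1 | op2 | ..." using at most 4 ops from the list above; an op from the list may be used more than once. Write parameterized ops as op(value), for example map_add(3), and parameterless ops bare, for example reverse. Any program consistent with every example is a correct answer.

take(1) | map_mul(-5) | map_neg | map_mul(-5)

Check, running the answer program on each example:
  [-36, -32, -5, -20] -> [-36] -> [180] -> [-180] -> [900]
  [-15, -26, 12, 30, 45, 42, 38, 7, -41] -> [-15] -> [75] -> [-75] -> [375]
  [-15, -37, 6, -13, -47, -30, -39] -> [-15] -> [75] -> [-75] -> [375]
  [0, -40, 24] -> [0] -> [0] -> [0] -> [0]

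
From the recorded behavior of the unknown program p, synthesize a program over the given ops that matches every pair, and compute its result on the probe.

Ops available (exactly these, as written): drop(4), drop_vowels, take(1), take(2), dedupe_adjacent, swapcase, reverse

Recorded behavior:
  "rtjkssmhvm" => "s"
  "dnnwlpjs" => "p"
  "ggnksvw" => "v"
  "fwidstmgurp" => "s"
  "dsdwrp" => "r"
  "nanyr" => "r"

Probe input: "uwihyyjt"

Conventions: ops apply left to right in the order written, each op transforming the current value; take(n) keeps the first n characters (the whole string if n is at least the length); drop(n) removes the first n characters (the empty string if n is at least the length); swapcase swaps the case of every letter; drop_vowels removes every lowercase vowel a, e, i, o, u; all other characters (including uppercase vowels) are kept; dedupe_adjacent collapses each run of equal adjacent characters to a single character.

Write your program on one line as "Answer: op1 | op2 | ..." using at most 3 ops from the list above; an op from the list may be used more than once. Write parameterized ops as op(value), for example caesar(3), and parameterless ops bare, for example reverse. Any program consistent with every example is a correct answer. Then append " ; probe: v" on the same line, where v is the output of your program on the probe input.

dedupe_adjacent | drop(4) | take(1) ; probe: "y"

Check, running the answer program on each example:
  "rtjkssmhvm" -> "rtjksmhvm" -> "smhvm" -> "s"
  "dnnwlpjs" -> "dnwlpjs" -> "pjs" -> "p"
  "ggnksvw" -> "gnksvw" -> "vw" -> "v"
  "fwidstmgurp" -> "fwidstmgurp" -> "stmgurp" -> "s"
  "dsdwrp" -> "dsdwrp" -> "rp" -> "r"
  "nanyr" -> "nanyr" -> "r" -> "r"
  probe: "uwihyyjt" -> "uwihyjt" -> "yjt" -> "y"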